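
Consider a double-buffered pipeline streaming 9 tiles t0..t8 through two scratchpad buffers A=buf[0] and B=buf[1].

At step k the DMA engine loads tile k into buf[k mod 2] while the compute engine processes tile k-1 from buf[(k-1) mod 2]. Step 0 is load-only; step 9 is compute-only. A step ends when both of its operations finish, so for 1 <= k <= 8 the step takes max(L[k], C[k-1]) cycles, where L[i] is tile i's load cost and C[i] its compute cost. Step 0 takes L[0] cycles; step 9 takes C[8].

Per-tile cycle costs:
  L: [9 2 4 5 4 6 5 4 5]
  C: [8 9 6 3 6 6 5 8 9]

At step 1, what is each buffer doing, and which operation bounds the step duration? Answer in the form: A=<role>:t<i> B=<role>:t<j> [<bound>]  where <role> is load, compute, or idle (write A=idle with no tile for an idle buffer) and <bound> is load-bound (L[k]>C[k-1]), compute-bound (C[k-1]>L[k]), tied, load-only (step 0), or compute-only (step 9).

  0. 9=9c; end=9; A:t0 B:-
  1. max(2,8)=8c; end=17; A:t0 B:t1
  2. max(4,9)=9c; end=26; A:t2 B:t1
  3. max(5,6)=6c; end=32; A:t2 B:t3
  4. max(4,3)=4c; end=36; A:t4 B:t3
  5. max(6,6)=6c; end=42; A:t4 B:t5
  6. max(5,6)=6c; end=48; A:t6 B:t5
  7. max(4,5)=5c; end=53; A:t6 B:t7
  8. max(5,8)=8c; end=61; A:t8 B:t7
  9. 9=9c; end=70; A:t8 B:t7

step 1: A=compute:t0 B=load:t1 [compute-bound]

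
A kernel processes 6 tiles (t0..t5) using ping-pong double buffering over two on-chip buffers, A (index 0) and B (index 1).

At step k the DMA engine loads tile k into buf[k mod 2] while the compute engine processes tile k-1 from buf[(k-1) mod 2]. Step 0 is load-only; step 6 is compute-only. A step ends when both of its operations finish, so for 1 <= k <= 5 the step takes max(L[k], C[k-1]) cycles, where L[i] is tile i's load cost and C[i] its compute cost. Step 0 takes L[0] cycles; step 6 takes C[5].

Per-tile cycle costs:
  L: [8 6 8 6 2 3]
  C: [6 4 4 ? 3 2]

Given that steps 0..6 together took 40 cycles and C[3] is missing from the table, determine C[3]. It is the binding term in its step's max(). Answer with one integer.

step 0 = dur = L[0]=8 = 8
step 1 = dur = max(L[1]=6, C[0]=6) = 6
step 2 = dur = max(L[2]=8, C[1]=4) = 8
step 3 = dur = max(L[3]=6, C[2]=4) = 6
step 4 = dur = max(L[4]=2, C[3]=?) = C[3]  (unknown; binding)
step 5 = dur = max(L[5]=3, C[4]=3) = 3
step 6 = dur = C[5]=2 = 2
sum of known step durations = 33
dur[4] = total - known = 40 - 33 = 7
C[3] is the binding max in step 4, so C[3] = dur[4] = 7

C[3] = 7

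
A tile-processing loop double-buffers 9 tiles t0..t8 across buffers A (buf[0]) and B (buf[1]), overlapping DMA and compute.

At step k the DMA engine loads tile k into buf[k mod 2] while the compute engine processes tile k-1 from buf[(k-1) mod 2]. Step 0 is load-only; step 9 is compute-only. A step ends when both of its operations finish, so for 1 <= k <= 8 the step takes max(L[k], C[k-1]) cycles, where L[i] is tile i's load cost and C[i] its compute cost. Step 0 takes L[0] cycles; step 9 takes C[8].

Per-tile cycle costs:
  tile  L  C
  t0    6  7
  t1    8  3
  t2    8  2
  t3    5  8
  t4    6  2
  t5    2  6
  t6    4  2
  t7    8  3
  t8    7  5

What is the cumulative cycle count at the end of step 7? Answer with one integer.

k=0 load=t0/6c comp=- wait=6 total=6
k=1 load=t1/8c comp=t0/7c wait=8 total=14
k=2 load=t2/8c comp=t1/3c wait=8 total=22
k=3 load=t3/5c comp=t2/2c wait=5 total=27
k=4 load=t4/6c comp=t3/8c wait=8 total=35
k=5 load=t5/2c comp=t4/2c wait=2 total=37
k=6 load=t6/4c comp=t5/6c wait=6 total=43
k=7 load=t7/8c comp=t6/2c wait=8 total=51
k=8 load=t8/7c comp=t7/3c wait=7 total=58
k=9 load=- comp=t8/5c wait=5 total=63

end_cycle[7] = 51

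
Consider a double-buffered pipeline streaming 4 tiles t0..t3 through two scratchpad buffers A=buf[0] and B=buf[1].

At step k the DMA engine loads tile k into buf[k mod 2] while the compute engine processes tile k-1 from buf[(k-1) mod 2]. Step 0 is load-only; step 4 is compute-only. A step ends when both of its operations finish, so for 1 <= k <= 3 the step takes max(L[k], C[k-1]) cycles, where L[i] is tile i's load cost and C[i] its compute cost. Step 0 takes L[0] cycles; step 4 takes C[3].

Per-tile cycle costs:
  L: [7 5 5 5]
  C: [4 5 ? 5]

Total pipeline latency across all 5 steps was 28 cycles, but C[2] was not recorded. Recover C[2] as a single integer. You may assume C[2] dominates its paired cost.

step 0 → dur = L[0]=7 = 7
step 1 → dur = max(L[1]=5, C[0]=4) = 5
step 2 → dur = max(L[2]=5, C[1]=5) = 5
step 3 → dur = max(L[3]=5, C[2]=?) = C[2]  (unknown; binding)
step 4 → dur = C[3]=5 = 5
sum of known step durations = 22
dur[3] = total - known = 28 - 22 = 6
C[2] is the binding max in step 3, so C[2] = dur[3] = 6

C[2] = 6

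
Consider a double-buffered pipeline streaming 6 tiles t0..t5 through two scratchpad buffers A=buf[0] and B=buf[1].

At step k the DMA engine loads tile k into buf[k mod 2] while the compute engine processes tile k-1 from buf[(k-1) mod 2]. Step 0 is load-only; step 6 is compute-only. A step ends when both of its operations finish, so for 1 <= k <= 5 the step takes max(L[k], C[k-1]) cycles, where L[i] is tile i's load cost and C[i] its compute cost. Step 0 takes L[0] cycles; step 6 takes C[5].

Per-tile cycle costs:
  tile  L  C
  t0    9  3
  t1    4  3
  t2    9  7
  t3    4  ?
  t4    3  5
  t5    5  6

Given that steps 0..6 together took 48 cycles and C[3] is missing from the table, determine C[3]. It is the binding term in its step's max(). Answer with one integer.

C[3] = 8

step 0 → dur = L[0]=9 = 9
step 1 → dur = max(L[1]=4, C[0]=3) = 4
step 2 → dur = max(L[2]=9, C[1]=3) = 9
step 3 → dur = max(L[3]=4, C[2]=7) = 7
step 4 → dur = max(L[4]=3, C[3]=?) = C[3]  (unknown; binding)
step 5 → dur = max(L[5]=5, C[4]=5) = 5
step 6 → dur = C[5]=6 = 6
sum of known step durations = 40
dur[4] = total - known = 48 - 40 = 8
C[3] is the binding max in step 4, so C[3] = dur[4] = 8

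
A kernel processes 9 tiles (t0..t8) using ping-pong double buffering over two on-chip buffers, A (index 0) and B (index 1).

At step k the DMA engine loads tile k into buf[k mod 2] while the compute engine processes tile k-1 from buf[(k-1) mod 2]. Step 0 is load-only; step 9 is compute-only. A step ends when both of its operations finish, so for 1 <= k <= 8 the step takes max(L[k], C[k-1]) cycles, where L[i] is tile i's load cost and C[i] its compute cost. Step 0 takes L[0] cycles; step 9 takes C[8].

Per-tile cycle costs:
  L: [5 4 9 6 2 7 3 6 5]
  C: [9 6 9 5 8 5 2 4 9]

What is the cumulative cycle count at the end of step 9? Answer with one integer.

k=0 load=t0/5c comp=- wait=5 total=5
k=1 load=t1/4c comp=t0/9c wait=9 total=14
k=2 load=t2/9c comp=t1/6c wait=9 total=23
k=3 load=t3/6c comp=t2/9c wait=9 total=32
k=4 load=t4/2c comp=t3/5c wait=5 total=37
k=5 load=t5/7c comp=t4/8c wait=8 total=45
k=6 load=t6/3c comp=t5/5c wait=5 total=50
k=7 load=t7/6c comp=t6/2c wait=6 total=56
k=8 load=t8/5c comp=t7/4c wait=5 total=61
k=9 load=- comp=t8/9c wait=9 total=70

end_cycle[9] = 70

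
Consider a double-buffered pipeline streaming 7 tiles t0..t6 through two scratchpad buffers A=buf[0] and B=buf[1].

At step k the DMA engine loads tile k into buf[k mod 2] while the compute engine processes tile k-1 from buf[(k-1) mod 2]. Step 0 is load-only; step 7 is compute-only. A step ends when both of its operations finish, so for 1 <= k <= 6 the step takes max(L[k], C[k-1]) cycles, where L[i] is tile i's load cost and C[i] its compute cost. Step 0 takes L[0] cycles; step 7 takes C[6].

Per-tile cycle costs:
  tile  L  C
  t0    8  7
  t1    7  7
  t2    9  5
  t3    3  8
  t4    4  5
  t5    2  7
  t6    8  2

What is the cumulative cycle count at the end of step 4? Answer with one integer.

end_cycle[4] = 37

[0] DMA t0→A (8c) ∥ CU idle ⇒ 8c, clock 8
[1] DMA t1→B (7c) ∥ CU A:t0 (7c) ⇒ 7c, clock 15
[2] DMA t2→A (9c) ∥ CU B:t1 (7c) ⇒ 9c, clock 24
[3] DMA t3→B (3c) ∥ CU A:t2 (5c) ⇒ 5c, clock 29
[4] DMA t4→A (4c) ∥ CU B:t3 (8c) ⇒ 8c, clock 37
[5] DMA t5→B (2c) ∥ CU A:t4 (5c) ⇒ 5c, clock 42
[6] DMA t6→A (8c) ∥ CU B:t5 (7c) ⇒ 8c, clock 50
[7] DMA idle ∥ CU A:t6 (2c) ⇒ 2c, clock 52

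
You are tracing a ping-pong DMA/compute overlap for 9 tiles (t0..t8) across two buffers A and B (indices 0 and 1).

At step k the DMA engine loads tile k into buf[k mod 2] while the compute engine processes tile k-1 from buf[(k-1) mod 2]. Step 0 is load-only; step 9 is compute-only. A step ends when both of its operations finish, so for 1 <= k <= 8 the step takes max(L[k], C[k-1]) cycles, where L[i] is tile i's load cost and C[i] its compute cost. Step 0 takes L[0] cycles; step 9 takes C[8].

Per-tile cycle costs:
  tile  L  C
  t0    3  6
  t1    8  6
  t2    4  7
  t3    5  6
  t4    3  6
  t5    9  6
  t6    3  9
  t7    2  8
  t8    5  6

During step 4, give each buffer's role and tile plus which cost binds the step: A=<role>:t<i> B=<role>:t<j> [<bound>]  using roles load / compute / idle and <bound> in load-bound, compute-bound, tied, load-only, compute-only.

k=0 load=t0/3c comp=- wait=3 total=3
k=1 load=t1/8c comp=t0/6c wait=8 total=11
k=2 load=t2/4c comp=t1/6c wait=6 total=17
k=3 load=t3/5c comp=t2/7c wait=7 total=24
k=4 load=t4/3c comp=t3/6c wait=6 total=30
k=5 load=t5/9c comp=t4/6c wait=9 total=39
k=6 load=t6/3c comp=t5/6c wait=6 total=45
k=7 load=t7/2c comp=t6/9c wait=9 total=54
k=8 load=t8/5c comp=t7/8c wait=8 total=62
k=9 load=- comp=t8/6c wait=6 total=68

step 4: A=load:t4 B=compute:t3 [compute-bound]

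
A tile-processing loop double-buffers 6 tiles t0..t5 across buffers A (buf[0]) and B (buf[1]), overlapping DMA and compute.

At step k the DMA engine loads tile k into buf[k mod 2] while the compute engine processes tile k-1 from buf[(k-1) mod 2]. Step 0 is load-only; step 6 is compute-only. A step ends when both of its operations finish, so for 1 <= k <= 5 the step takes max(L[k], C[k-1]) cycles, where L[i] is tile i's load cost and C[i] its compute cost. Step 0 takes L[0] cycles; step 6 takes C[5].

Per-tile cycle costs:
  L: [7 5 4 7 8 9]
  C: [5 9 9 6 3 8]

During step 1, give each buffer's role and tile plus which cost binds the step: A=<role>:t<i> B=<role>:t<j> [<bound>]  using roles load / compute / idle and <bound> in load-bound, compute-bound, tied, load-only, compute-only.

k=0 load=t0/7c comp=- wait=7 total=7
k=1 load=t1/5c comp=t0/5c wait=5 total=12
k=2 load=t2/4c comp=t1/9c wait=9 total=21
k=3 load=t3/7c comp=t2/9c wait=9 total=30
k=4 load=t4/8c comp=t3/6c wait=8 total=38
k=5 load=t5/9c comp=t4/3c wait=9 total=47
k=6 load=- comp=t5/8c wait=8 total=55

step 1: A=compute:t0 B=load:t1 [tied]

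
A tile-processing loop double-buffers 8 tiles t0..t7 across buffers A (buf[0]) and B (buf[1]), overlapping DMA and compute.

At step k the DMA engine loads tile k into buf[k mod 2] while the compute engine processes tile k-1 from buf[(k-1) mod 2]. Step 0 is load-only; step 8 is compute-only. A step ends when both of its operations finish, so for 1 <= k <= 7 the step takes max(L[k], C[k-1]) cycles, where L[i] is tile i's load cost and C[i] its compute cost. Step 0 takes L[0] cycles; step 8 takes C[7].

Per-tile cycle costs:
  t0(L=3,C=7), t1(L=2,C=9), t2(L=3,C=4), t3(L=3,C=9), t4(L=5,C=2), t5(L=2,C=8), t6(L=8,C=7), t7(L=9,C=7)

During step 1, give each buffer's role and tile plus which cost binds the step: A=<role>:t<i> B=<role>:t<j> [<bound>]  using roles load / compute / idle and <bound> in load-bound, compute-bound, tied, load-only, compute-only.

step 0: L[0]=3 → dur=3, Σ=3 | A=load:t0 B=idle [load-only]
step 1: L[1]=2 C[0]=7 → dur=7, Σ=10 | A=compute:t0 B=load:t1 [compute-bound]
step 2: L[2]=3 C[1]=9 → dur=9, Σ=19 | A=load:t2 B=compute:t1 [compute-bound]
step 3: L[3]=3 C[2]=4 → dur=4, Σ=23 | A=compute:t2 B=load:t3 [compute-bound]
step 4: L[4]=5 C[3]=9 → dur=9, Σ=32 | A=load:t4 B=compute:t3 [compute-bound]
step 5: L[5]=2 C[4]=2 → dur=2, Σ=34 | A=compute:t4 B=load:t5 [tied]
step 6: L[6]=8 C[5]=8 → dur=8, Σ=42 | A=load:t6 B=compute:t5 [tied]
step 7: L[7]=9 C[6]=7 → dur=9, Σ=51 | A=compute:t6 B=load:t7 [load-bound]
step 8: C[7]=7 → dur=7, Σ=58 | A=idle B=compute:t7 [compute-only]

step 1: A=compute:t0 B=load:t1 [compute-bound]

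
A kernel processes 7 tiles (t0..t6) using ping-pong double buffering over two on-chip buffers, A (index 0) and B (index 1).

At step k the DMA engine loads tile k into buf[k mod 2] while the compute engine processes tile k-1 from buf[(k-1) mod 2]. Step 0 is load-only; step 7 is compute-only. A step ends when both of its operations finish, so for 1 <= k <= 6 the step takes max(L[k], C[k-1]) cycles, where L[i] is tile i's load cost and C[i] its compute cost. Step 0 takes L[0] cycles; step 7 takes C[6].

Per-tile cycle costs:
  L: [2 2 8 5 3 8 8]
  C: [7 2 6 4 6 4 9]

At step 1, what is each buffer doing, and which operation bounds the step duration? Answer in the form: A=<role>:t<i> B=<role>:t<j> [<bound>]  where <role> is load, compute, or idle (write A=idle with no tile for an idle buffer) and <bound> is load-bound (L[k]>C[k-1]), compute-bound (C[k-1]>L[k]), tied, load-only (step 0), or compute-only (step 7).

step 0: L[0]=2 → dur=2, Σ=2 | A=load:t0 B=idle [load-only]
step 1: L[1]=2 C[0]=7 → dur=7, Σ=9 | A=compute:t0 B=load:t1 [compute-bound]
step 2: L[2]=8 C[1]=2 → dur=8, Σ=17 | A=load:t2 B=compute:t1 [load-bound]
step 3: L[3]=5 C[2]=6 → dur=6, Σ=23 | A=compute:t2 B=load:t3 [compute-bound]
step 4: L[4]=3 C[3]=4 → dur=4, Σ=27 | A=load:t4 B=compute:t3 [compute-bound]
step 5: L[5]=8 C[4]=6 → dur=8, Σ=35 | A=compute:t4 B=load:t5 [load-bound]
step 6: L[6]=8 C[5]=4 → dur=8, Σ=43 | A=load:t6 B=compute:t5 [load-bound]
step 7: C[6]=9 → dur=9, Σ=52 | A=compute:t6 B=idle [compute-only]

step 1: A=compute:t0 B=load:t1 [compute-bound]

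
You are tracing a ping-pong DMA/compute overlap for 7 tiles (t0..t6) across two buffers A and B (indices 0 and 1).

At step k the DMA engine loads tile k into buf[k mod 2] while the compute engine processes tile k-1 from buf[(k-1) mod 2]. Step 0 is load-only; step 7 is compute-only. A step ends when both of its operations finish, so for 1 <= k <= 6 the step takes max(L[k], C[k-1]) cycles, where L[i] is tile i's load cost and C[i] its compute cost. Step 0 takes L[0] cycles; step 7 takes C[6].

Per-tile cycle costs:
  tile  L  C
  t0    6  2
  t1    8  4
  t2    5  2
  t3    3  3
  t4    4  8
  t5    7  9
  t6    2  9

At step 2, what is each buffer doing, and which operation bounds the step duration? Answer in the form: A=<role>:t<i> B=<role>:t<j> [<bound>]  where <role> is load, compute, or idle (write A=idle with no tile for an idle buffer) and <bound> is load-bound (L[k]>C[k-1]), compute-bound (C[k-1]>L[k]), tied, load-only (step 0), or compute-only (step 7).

step 2: A=load:t2 B=compute:t1 [load-bound]

  0. 6=6c; end=6; A:t0 B:-
  1. max(8,2)=8c; end=14; A:t0 B:t1
  2. max(5,4)=5c; end=19; A:t2 B:t1
  3. max(3,2)=3c; end=22; A:t2 B:t3
  4. max(4,3)=4c; end=26; A:t4 B:t3
  5. max(7,8)=8c; end=34; A:t4 B:t5
  6. max(2,9)=9c; end=43; A:t6 B:t5
  7. 9=9c; end=52; A:t6 B:t5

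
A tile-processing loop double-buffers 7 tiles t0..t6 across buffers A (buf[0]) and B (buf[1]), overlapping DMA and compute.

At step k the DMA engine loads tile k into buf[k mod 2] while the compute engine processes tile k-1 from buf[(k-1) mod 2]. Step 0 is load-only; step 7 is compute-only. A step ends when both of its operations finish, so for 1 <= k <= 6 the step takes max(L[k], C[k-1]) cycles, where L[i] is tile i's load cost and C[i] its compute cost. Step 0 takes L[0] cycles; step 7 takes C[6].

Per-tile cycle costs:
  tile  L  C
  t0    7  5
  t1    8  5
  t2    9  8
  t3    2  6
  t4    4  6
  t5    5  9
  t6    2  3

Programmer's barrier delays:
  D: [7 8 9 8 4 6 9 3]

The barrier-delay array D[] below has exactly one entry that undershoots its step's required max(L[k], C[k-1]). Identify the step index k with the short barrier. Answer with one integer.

k=0 barrier L[0]=7→7c, D[0]=7 ok
k=1 barrier max(L[1]=8,C[0]=5)→8c, D[1]=8 ok
k=2 barrier max(L[2]=9,C[1]=5)→9c, D[2]=9 ok
k=3 barrier max(L[3]=2,C[2]=8)→8c, D[3]=8 ok
k=4 barrier max(L[4]=4,C[3]=6)→6c, D[4]=4 SHORT
k=5 barrier max(L[5]=5,C[4]=6)→6c, D[5]=6 ok
k=6 barrier max(L[6]=2,C[5]=9)→9c, D[6]=9 ok
k=7 barrier C[6]=3→3c, D[7]=3 ok

hazard at step 4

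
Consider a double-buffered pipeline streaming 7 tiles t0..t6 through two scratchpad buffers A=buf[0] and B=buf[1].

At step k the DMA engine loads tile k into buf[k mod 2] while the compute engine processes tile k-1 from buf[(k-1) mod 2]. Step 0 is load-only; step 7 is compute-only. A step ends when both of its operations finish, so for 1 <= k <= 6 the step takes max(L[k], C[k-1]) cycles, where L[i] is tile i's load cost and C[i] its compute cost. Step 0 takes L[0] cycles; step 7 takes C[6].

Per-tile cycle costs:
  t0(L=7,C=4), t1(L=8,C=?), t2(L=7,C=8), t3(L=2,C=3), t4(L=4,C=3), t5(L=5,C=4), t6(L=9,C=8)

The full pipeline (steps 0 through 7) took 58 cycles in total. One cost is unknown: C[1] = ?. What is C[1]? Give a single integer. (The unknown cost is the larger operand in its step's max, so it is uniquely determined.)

C[1] = 9

step 0 | dur = L[0]=7 = 7
step 1 | dur = max(L[1]=8, C[0]=4) = 8
step 2 | dur = max(L[2]=7, C[1]=?) = C[1]  (unknown; binding)
step 3 | dur = max(L[3]=2, C[2]=8) = 8
step 4 | dur = max(L[4]=4, C[3]=3) = 4
step 5 | dur = max(L[5]=5, C[4]=3) = 5
step 6 | dur = max(L[6]=9, C[5]=4) = 9
step 7 | dur = C[6]=8 = 8
sum of known step durations = 49
dur[2] = total - known = 58 - 49 = 9
C[1] is the binding max in step 2, so C[1] = dur[2] = 9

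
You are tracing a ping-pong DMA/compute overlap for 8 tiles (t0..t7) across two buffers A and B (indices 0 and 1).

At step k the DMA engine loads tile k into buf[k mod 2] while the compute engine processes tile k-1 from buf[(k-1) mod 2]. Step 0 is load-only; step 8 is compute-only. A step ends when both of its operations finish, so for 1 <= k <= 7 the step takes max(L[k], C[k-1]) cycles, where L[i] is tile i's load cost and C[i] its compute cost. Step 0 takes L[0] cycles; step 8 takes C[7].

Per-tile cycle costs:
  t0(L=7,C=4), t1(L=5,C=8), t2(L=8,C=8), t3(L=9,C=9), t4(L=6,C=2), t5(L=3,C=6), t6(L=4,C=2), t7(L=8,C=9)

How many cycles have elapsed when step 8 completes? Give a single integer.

k=0 load=t0/7c comp=- wait=7 total=7
k=1 load=t1/5c comp=t0/4c wait=5 total=12
k=2 load=t2/8c comp=t1/8c wait=8 total=20
k=3 load=t3/9c comp=t2/8c wait=9 total=29
k=4 load=t4/6c comp=t3/9c wait=9 total=38
k=5 load=t5/3c comp=t4/2c wait=3 total=41
k=6 load=t6/4c comp=t5/6c wait=6 total=47
k=7 load=t7/8c comp=t6/2c wait=8 total=55
k=8 load=- comp=t7/9c wait=9 total=64

end_cycle[8] = 64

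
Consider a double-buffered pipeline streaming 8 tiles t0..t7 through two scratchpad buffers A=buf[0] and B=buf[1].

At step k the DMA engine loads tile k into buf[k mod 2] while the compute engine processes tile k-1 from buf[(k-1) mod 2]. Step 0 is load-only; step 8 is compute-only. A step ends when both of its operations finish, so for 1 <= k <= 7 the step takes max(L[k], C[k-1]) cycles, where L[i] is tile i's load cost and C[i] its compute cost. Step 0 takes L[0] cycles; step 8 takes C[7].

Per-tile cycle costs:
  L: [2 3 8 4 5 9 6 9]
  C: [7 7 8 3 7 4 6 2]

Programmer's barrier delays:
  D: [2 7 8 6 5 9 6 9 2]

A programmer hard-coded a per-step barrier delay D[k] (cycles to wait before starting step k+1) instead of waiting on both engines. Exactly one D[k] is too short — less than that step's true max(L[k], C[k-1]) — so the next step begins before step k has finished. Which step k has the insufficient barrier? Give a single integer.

hazard at step 3

k=0 barrier L[0]=2→2c, D[0]=2 ok
k=1 barrier max(L[1]=3,C[0]=7)→7c, D[1]=7 ok
k=2 barrier max(L[2]=8,C[1]=7)→8c, D[2]=8 ok
k=3 barrier max(L[3]=4,C[2]=8)→8c, D[3]=6 SHORT
k=4 barrier max(L[4]=5,C[3]=3)→5c, D[4]=5 ok
k=5 barrier max(L[5]=9,C[4]=7)→9c, D[5]=9 ok
k=6 barrier max(L[6]=6,C[5]=4)→6c, D[6]=6 ok
k=7 barrier max(L[7]=9,C[6]=6)→9c, D[7]=9 ok
k=8 barrier C[7]=2→2c, D[8]=2 ok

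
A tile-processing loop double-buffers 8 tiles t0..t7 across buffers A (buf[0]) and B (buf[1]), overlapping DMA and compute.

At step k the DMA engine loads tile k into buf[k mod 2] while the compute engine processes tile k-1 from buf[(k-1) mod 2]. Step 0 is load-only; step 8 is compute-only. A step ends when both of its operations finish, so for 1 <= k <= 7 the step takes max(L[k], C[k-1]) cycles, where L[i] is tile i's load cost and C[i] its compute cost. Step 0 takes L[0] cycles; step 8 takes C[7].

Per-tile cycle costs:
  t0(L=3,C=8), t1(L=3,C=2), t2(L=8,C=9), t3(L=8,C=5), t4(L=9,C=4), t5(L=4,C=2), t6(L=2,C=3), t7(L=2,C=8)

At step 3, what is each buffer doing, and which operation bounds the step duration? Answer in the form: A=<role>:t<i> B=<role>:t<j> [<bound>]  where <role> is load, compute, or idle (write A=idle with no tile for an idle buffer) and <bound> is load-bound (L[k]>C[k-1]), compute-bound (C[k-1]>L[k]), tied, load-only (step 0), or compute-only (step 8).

k=0 load=t0/3c comp=- wait=3 total=3
k=1 load=t1/3c comp=t0/8c wait=8 total=11
k=2 load=t2/8c comp=t1/2c wait=8 total=19
k=3 load=t3/8c comp=t2/9c wait=9 total=28
k=4 load=t4/9c comp=t3/5c wait=9 total=37
k=5 load=t5/4c comp=t4/4c wait=4 total=41
k=6 load=t6/2c comp=t5/2c wait=2 total=43
k=7 load=t7/2c comp=t6/3c wait=3 total=46
k=8 load=- comp=t7/8c wait=8 total=54

step 3: A=compute:t2 B=load:t3 [compute-bound]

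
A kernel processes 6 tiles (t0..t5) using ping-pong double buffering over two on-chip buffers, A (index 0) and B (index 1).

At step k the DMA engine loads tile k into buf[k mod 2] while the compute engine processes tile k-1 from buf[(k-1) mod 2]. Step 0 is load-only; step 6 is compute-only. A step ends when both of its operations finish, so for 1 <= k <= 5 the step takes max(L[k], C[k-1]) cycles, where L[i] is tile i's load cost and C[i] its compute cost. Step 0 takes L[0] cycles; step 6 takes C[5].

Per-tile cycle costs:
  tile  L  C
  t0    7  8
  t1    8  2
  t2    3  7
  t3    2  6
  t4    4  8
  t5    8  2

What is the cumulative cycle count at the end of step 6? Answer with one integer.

k=0 load=t0/7c comp=- wait=7 total=7
k=1 load=t1/8c comp=t0/8c wait=8 total=15
k=2 load=t2/3c comp=t1/2c wait=3 total=18
k=3 load=t3/2c comp=t2/7c wait=7 total=25
k=4 load=t4/4c comp=t3/6c wait=6 total=31
k=5 load=t5/8c comp=t4/8c wait=8 total=39
k=6 load=- comp=t5/2c wait=2 total=41

end_cycle[6] = 41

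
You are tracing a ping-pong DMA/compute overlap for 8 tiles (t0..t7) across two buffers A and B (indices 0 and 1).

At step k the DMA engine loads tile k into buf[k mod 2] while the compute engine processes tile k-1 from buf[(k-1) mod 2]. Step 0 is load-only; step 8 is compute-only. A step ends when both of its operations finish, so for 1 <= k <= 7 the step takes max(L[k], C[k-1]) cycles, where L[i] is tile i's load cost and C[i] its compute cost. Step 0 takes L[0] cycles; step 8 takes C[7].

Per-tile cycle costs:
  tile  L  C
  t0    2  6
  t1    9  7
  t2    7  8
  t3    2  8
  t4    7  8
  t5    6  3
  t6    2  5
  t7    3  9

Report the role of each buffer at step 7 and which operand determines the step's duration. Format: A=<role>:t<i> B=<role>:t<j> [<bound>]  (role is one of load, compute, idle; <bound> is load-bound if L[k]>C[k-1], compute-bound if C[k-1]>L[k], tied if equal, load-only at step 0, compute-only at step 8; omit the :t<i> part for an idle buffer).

step 7: A=compute:t6 B=load:t7 [compute-bound]

[0] DMA t0→A (2c) ∥ CU idle ⇒ 2c, clock 2
[1] DMA t1→B (9c) ∥ CU A:t0 (6c) ⇒ 9c, clock 11
[2] DMA t2→A (7c) ∥ CU B:t1 (7c) ⇒ 7c, clock 18
[3] DMA t3→B (2c) ∥ CU A:t2 (8c) ⇒ 8c, clock 26
[4] DMA t4→A (7c) ∥ CU B:t3 (8c) ⇒ 8c, clock 34
[5] DMA t5→B (6c) ∥ CU A:t4 (8c) ⇒ 8c, clock 42
[6] DMA t6→A (2c) ∥ CU B:t5 (3c) ⇒ 3c, clock 45
[7] DMA t7→B (3c) ∥ CU A:t6 (5c) ⇒ 5c, clock 50
[8] DMA idle ∥ CU B:t7 (9c) ⇒ 9c, clock 59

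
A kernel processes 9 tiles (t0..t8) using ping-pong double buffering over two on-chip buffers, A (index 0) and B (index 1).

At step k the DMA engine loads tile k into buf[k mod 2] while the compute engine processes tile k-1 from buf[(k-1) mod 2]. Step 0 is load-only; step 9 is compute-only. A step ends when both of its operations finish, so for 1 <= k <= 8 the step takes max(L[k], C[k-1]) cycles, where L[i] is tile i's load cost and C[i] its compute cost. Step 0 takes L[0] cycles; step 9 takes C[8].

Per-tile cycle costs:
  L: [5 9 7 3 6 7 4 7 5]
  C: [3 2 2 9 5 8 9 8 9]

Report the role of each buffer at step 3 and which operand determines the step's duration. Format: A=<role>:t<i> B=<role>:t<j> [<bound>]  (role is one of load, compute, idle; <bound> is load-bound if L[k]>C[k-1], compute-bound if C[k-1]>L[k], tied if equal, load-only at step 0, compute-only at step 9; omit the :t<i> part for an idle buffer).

  0. 5=5c; end=5; A:t0 B:-
  1. max(9,3)=9c; end=14; A:t0 B:t1
  2. max(7,2)=7c; end=21; A:t2 B:t1
  3. max(3,2)=3c; end=24; A:t2 B:t3
  4. max(6,9)=9c; end=33; A:t4 B:t3
  5. max(7,5)=7c; end=40; A:t4 B:t5
  6. max(4,8)=8c; end=48; A:t6 B:t5
  7. max(7,9)=9c; end=57; A:t6 B:t7
  8. max(5,8)=8c; end=65; A:t8 B:t7
  9. 9=9c; end=74; A:t8 B:t7

step 3: A=compute:t2 B=load:t3 [load-bound]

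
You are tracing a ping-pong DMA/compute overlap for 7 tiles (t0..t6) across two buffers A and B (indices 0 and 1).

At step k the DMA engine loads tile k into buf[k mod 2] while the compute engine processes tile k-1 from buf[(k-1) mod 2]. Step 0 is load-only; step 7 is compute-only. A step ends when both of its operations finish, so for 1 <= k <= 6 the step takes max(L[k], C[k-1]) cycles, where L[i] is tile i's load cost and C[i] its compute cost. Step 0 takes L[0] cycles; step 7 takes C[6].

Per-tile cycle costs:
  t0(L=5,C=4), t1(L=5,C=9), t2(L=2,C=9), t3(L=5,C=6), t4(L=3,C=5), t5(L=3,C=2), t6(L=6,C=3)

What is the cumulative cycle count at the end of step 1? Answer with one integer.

  0. 5=5c; end=5; A:t0 B:-
  1. max(5,4)=5c; end=10; A:t0 B:t1
  2. max(2,9)=9c; end=19; A:t2 B:t1
  3. max(5,9)=9c; end=28; A:t2 B:t3
  4. max(3,6)=6c; end=34; A:t4 B:t3
  5. max(3,5)=5c; end=39; A:t4 B:t5
  6. max(6,2)=6c; end=45; A:t6 B:t5
  7. 3=3c; end=48; A:t6 B:t5

end_cycle[1] = 10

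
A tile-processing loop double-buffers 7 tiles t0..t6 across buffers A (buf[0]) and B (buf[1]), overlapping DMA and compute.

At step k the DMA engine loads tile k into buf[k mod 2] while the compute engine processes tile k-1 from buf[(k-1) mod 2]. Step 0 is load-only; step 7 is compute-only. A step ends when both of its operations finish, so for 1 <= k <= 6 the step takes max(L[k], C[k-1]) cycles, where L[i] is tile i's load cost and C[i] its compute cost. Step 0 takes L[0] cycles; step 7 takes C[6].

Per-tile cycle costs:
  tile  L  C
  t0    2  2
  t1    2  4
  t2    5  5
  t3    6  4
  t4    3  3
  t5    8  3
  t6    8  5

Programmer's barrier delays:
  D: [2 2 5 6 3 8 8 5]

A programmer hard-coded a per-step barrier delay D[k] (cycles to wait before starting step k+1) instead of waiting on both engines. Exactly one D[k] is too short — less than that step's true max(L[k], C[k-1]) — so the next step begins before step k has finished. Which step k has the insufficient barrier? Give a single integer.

[0] required=L[0]=2=2 vs D=2 ok
[1] required=max(L[1]=2,C[0]=2)=2 vs D=2 ok
[2] required=max(L[2]=5,C[1]=4)=5 vs D=5 ok
[3] required=max(L[3]=6,C[2]=5)=6 vs D=6 ok
[4] required=max(L[4]=3,C[3]=4)=4 vs D=3 SHORT
[5] required=max(L[5]=8,C[4]=3)=8 vs D=8 ok
[6] required=max(L[6]=8,C[5]=3)=8 vs D=8 ok
[7] required=C[6]=5=5 vs D=5 ok

hazard at step 4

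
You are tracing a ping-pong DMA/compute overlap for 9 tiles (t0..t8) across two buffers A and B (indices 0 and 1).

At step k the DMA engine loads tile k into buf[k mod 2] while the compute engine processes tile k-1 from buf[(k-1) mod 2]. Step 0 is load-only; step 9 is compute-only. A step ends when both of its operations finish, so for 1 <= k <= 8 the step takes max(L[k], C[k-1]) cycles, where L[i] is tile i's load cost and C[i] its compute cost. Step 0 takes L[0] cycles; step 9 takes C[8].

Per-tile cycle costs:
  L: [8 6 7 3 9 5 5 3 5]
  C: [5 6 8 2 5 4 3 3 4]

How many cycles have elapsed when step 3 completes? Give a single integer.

step 0: L[0]=8 → dur=8, Σ=8 | A=load:t0 B=idle [load-only]
step 1: L[1]=6 C[0]=5 → dur=6, Σ=14 | A=compute:t0 B=load:t1 [load-bound]
step 2: L[2]=7 C[1]=6 → dur=7, Σ=21 | A=load:t2 B=compute:t1 [load-bound]
step 3: L[3]=3 C[2]=8 → dur=8, Σ=29 | A=compute:t2 B=load:t3 [compute-bound]
step 4: L[4]=9 C[3]=2 → dur=9, Σ=38 | A=load:t4 B=compute:t3 [load-bound]
step 5: L[5]=5 C[4]=5 → dur=5, Σ=43 | A=compute:t4 B=load:t5 [tied]
step 6: L[6]=5 C[5]=4 → dur=5, Σ=48 | A=load:t6 B=compute:t5 [load-bound]
step 7: L[7]=3 C[6]=3 → dur=3, Σ=51 | A=compute:t6 B=load:t7 [tied]
step 8: L[8]=5 C[7]=3 → dur=5, Σ=56 | A=load:t8 B=compute:t7 [load-bound]
step 9: C[8]=4 → dur=4, Σ=60 | A=compute:t8 B=idle [compute-only]

end_cycle[3] = 29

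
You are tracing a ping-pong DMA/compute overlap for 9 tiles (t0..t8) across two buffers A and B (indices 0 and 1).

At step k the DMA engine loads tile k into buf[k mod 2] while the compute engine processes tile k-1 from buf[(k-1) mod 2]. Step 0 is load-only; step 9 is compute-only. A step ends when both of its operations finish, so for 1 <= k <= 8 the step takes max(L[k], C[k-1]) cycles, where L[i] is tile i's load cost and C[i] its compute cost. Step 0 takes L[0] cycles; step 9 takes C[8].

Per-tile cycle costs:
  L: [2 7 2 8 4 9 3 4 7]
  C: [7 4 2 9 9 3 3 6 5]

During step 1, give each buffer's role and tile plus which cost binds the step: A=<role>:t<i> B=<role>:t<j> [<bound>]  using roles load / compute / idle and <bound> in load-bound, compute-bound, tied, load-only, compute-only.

step 1: A=compute:t0 B=load:t1 [tied]

k=0 load=t0/2c comp=- wait=2 total=2
k=1 load=t1/7c comp=t0/7c wait=7 total=9
k=2 load=t2/2c comp=t1/4c wait=4 total=13
k=3 load=t3/8c comp=t2/2c wait=8 total=21
k=4 load=t4/4c comp=t3/9c wait=9 total=30
k=5 load=t5/9c comp=t4/9c wait=9 total=39
k=6 load=t6/3c comp=t5/3c wait=3 total=42
k=7 load=t7/4c comp=t6/3c wait=4 total=46
k=8 load=t8/7c comp=t7/6c wait=7 total=53
k=9 load=- comp=t8/5c wait=5 total=58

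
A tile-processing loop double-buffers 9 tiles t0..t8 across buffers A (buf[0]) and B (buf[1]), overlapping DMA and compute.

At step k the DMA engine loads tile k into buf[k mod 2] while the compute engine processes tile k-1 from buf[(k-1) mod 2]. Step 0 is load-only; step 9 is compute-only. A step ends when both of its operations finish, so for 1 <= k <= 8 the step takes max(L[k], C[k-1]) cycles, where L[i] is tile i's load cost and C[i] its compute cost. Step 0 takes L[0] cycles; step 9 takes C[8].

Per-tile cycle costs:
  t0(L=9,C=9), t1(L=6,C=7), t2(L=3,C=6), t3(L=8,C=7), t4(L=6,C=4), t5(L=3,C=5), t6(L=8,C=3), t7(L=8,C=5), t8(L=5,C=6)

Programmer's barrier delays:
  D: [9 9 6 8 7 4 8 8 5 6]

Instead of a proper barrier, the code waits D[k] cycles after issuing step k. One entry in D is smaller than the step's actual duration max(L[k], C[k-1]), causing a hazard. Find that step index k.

[0] required=L[0]=9=9 vs D=9 ok
[1] required=max(L[1]=6,C[0]=9)=9 vs D=9 ok
[2] required=max(L[2]=3,C[1]=7)=7 vs D=6 SHORT
[3] required=max(L[3]=8,C[2]=6)=8 vs D=8 ok
[4] required=max(L[4]=6,C[3]=7)=7 vs D=7 ok
[5] required=max(L[5]=3,C[4]=4)=4 vs D=4 ok
[6] required=max(L[6]=8,C[5]=5)=8 vs D=8 ok
[7] required=max(L[7]=8,C[6]=3)=8 vs D=8 ok
[8] required=max(L[8]=5,C[7]=5)=5 vs D=5 ok
[9] required=C[8]=6=6 vs D=6 ok

hazard at step 2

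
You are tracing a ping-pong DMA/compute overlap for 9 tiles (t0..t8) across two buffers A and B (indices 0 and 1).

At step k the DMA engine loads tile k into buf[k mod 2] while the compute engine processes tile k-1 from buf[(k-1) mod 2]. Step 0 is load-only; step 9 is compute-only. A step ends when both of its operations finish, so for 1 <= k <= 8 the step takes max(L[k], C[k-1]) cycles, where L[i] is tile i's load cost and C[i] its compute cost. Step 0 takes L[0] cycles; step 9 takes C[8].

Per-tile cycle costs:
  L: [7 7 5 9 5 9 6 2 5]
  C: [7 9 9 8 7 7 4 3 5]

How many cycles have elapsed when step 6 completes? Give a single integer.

step 0: L[0]=7 → dur=7, Σ=7 | A=load:t0 B=idle [load-only]
step 1: L[1]=7 C[0]=7 → dur=7, Σ=14 | A=compute:t0 B=load:t1 [tied]
step 2: L[2]=5 C[1]=9 → dur=9, Σ=23 | A=load:t2 B=compute:t1 [compute-bound]
step 3: L[3]=9 C[2]=9 → dur=9, Σ=32 | A=compute:t2 B=load:t3 [tied]
step 4: L[4]=5 C[3]=8 → dur=8, Σ=40 | A=load:t4 B=compute:t3 [compute-bound]
step 5: L[5]=9 C[4]=7 → dur=9, Σ=49 | A=compute:t4 B=load:t5 [load-bound]
step 6: L[6]=6 C[5]=7 → dur=7, Σ=56 | A=load:t6 B=compute:t5 [compute-bound]
step 7: L[7]=2 C[6]=4 → dur=4, Σ=60 | A=compute:t6 B=load:t7 [compute-bound]
step 8: L[8]=5 C[7]=3 → dur=5, Σ=65 | A=load:t8 B=compute:t7 [load-bound]
step 9: C[8]=5 → dur=5, Σ=70 | A=compute:t8 B=idle [compute-only]

end_cycle[6] = 56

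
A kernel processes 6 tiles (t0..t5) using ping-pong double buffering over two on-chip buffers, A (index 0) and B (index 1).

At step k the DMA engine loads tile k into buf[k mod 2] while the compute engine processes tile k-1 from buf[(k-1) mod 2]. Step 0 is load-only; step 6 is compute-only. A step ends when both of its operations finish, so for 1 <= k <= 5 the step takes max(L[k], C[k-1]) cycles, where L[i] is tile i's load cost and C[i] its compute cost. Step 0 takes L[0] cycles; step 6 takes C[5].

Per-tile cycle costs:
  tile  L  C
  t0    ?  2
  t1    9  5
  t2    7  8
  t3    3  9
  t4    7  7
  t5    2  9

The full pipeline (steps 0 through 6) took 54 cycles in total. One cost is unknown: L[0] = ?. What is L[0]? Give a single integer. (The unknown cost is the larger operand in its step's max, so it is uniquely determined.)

step 0 → dur = L[0]=? = L[0]  (unknown; binding)
step 1 → dur = max(L[1]=9, C[0]=2) = 9
step 2 → dur = max(L[2]=7, C[1]=5) = 7
step 3 → dur = max(L[3]=3, C[2]=8) = 8
step 4 → dur = max(L[4]=7, C[3]=9) = 9
step 5 → dur = max(L[5]=2, C[4]=7) = 7
step 6 → dur = C[5]=9 = 9
sum of known step durations = 49
dur[0] = total - known = 54 - 49 = 5
L[0] is the binding max in step 0, so L[0] = dur[0] = 5

L[0] = 5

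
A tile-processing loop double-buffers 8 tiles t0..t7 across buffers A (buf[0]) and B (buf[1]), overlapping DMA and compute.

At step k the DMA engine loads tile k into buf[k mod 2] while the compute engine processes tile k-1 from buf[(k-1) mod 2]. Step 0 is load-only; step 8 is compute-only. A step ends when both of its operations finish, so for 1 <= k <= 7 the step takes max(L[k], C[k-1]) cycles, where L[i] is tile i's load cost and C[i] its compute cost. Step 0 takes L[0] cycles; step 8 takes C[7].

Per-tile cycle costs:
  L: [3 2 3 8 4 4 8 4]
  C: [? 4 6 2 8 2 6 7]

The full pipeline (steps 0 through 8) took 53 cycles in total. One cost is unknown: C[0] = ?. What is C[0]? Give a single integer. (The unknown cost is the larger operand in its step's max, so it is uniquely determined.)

C[0] = 5

step 0 → dur = L[0]=3 = 3
step 1 → dur = max(L[1]=2, C[0]=?) = C[0]  (unknown; binding)
step 2 → dur = max(L[2]=3, C[1]=4) = 4
step 3 → dur = max(L[3]=8, C[2]=6) = 8
step 4 → dur = max(L[4]=4, C[3]=2) = 4
step 5 → dur = max(L[5]=4, C[4]=8) = 8
step 6 → dur = max(L[6]=8, C[5]=2) = 8
step 7 → dur = max(L[7]=4, C[6]=6) = 6
step 8 → dur = C[7]=7 = 7
sum of known step durations = 48
dur[1] = total - known = 53 - 48 = 5
C[0] is the binding max in step 1, so C[0] = dur[1] = 5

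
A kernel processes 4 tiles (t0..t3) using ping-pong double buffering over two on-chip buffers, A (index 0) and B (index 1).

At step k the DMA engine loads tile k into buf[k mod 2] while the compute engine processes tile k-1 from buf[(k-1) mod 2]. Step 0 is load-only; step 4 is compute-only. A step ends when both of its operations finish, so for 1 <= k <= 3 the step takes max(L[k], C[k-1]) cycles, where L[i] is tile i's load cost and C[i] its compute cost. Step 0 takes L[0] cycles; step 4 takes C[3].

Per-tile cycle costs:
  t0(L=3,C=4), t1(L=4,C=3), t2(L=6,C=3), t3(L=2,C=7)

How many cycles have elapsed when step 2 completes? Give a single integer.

k=0 load=t0/3c comp=- wait=3 total=3
k=1 load=t1/4c comp=t0/4c wait=4 total=7
k=2 load=t2/6c comp=t1/3c wait=6 total=13
k=3 load=t3/2c comp=t2/3c wait=3 total=16
k=4 load=- comp=t3/7c wait=7 total=23

end_cycle[2] = 13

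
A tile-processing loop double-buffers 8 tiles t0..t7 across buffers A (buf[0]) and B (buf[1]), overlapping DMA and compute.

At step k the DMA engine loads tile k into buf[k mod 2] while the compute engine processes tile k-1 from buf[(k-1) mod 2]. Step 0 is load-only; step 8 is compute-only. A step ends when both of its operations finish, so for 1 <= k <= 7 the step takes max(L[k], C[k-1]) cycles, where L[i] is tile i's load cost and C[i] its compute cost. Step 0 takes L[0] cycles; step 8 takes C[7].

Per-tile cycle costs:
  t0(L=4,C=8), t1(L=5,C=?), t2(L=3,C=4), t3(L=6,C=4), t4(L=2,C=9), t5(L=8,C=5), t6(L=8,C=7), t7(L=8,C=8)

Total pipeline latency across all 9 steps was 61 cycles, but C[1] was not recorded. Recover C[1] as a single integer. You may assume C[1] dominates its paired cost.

C[1] = 6

step 0 | dur = L[0]=4 = 4
step 1 | dur = max(L[1]=5, C[0]=8) = 8
step 2 | dur = max(L[2]=3, C[1]=?) = C[1]  (unknown; binding)
step 3 | dur = max(L[3]=6, C[2]=4) = 6
step 4 | dur = max(L[4]=2, C[3]=4) = 4
step 5 | dur = max(L[5]=8, C[4]=9) = 9
step 6 | dur = max(L[6]=8, C[5]=5) = 8
step 7 | dur = max(L[7]=8, C[6]=7) = 8
step 8 | dur = C[7]=8 = 8
sum of known step durations = 55
dur[2] = total - known = 61 - 55 = 6
C[1] is the binding max in step 2, so C[1] = dur[2] = 6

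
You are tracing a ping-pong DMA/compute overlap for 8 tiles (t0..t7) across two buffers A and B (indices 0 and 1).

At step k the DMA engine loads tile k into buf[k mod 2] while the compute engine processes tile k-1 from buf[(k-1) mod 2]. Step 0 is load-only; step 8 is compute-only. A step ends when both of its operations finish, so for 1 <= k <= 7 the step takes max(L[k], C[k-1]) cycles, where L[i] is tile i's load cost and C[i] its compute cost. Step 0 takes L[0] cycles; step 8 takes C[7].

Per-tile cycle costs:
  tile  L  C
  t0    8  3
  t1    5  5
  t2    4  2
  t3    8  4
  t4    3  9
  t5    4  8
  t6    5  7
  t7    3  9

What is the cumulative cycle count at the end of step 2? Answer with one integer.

end_cycle[2] = 18

k=0 load=t0/8c comp=- wait=8 total=8
k=1 load=t1/5c comp=t0/3c wait=5 total=13
k=2 load=t2/4c comp=t1/5c wait=5 total=18
k=3 load=t3/8c comp=t2/2c wait=8 total=26
k=4 load=t4/3c comp=t3/4c wait=4 total=30
k=5 load=t5/4c comp=t4/9c wait=9 total=39
k=6 load=t6/5c comp=t5/8c wait=8 total=47
k=7 load=t7/3c comp=t6/7c wait=7 total=54
k=8 load=- comp=t7/9c wait=9 total=63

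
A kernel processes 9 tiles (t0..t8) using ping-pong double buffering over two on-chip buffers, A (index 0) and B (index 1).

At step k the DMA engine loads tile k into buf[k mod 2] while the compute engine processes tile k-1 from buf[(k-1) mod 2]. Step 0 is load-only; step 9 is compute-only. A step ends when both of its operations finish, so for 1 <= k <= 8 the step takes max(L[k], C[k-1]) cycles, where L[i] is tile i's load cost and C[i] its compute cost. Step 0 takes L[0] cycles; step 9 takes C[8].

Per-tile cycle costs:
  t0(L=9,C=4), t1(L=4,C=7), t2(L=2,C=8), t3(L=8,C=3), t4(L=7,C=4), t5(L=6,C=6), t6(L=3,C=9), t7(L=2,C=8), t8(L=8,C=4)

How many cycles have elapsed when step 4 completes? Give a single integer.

end_cycle[4] = 35

[0] DMA t0→A (9c) ∥ CU idle ⇒ 9c, clock 9
[1] DMA t1→B (4c) ∥ CU A:t0 (4c) ⇒ 4c, clock 13
[2] DMA t2→A (2c) ∥ CU B:t1 (7c) ⇒ 7c, clock 20
[3] DMA t3→B (8c) ∥ CU A:t2 (8c) ⇒ 8c, clock 28
[4] DMA t4→A (7c) ∥ CU B:t3 (3c) ⇒ 7c, clock 35
[5] DMA t5→B (6c) ∥ CU A:t4 (4c) ⇒ 6c, clock 41
[6] DMA t6→A (3c) ∥ CU B:t5 (6c) ⇒ 6c, clock 47
[7] DMA t7→B (2c) ∥ CU A:t6 (9c) ⇒ 9c, clock 56
[8] DMA t8→A (8c) ∥ CU B:t7 (8c) ⇒ 8c, clock 64
[9] DMA idle ∥ CU A:t8 (4c) ⇒ 4c, clock 68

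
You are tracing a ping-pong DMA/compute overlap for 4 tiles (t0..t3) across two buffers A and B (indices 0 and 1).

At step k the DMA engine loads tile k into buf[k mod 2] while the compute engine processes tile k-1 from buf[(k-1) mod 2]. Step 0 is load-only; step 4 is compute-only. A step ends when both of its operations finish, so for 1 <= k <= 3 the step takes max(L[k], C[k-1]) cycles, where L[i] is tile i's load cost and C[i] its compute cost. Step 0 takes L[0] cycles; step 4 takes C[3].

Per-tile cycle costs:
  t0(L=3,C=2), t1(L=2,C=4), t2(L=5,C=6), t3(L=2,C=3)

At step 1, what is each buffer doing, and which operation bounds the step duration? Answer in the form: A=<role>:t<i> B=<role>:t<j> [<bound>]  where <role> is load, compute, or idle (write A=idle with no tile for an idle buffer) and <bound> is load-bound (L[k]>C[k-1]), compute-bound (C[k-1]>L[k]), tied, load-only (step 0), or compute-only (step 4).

step 1: A=compute:t0 B=load:t1 [tied]

[0] DMA t0→A (3c) ∥ CU idle ⇒ 3c, clock 3
[1] DMA t1→B (2c) ∥ CU A:t0 (2c) ⇒ 2c, clock 5
[2] DMA t2→A (5c) ∥ CU B:t1 (4c) ⇒ 5c, clock 10
[3] DMA t3→B (2c) ∥ CU A:t2 (6c) ⇒ 6c, clock 16
[4] DMA idle ∥ CU B:t3 (3c) ⇒ 3c, clock 19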